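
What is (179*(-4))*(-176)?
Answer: 126016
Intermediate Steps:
(179*(-4))*(-176) = -716*(-176) = 126016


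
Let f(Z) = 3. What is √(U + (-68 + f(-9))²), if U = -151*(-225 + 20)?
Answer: 2*√8795 ≈ 187.56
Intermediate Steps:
U = 30955 (U = -151*(-205) = 30955)
√(U + (-68 + f(-9))²) = √(30955 + (-68 + 3)²) = √(30955 + (-65)²) = √(30955 + 4225) = √35180 = 2*√8795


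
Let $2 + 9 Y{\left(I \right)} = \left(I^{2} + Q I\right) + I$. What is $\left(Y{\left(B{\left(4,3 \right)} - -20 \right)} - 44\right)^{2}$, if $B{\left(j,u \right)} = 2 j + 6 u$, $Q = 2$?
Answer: $\frac{3444736}{81} \approx 42528.0$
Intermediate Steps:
$Y{\left(I \right)} = - \frac{2}{9} + \frac{I}{3} + \frac{I^{2}}{9}$ ($Y{\left(I \right)} = - \frac{2}{9} + \frac{\left(I^{2} + 2 I\right) + I}{9} = - \frac{2}{9} + \frac{I^{2} + 3 I}{9} = - \frac{2}{9} + \left(\frac{I}{3} + \frac{I^{2}}{9}\right) = - \frac{2}{9} + \frac{I}{3} + \frac{I^{2}}{9}$)
$\left(Y{\left(B{\left(4,3 \right)} - -20 \right)} - 44\right)^{2} = \left(\left(- \frac{2}{9} + \frac{\left(2 \cdot 4 + 6 \cdot 3\right) - -20}{3} + \frac{\left(\left(2 \cdot 4 + 6 \cdot 3\right) - -20\right)^{2}}{9}\right) - 44\right)^{2} = \left(\left(- \frac{2}{9} + \frac{\left(8 + 18\right) + 20}{3} + \frac{\left(\left(8 + 18\right) + 20\right)^{2}}{9}\right) - 44\right)^{2} = \left(\left(- \frac{2}{9} + \frac{26 + 20}{3} + \frac{\left(26 + 20\right)^{2}}{9}\right) - 44\right)^{2} = \left(\left(- \frac{2}{9} + \frac{1}{3} \cdot 46 + \frac{46^{2}}{9}\right) - 44\right)^{2} = \left(\left(- \frac{2}{9} + \frac{46}{3} + \frac{1}{9} \cdot 2116\right) - 44\right)^{2} = \left(\left(- \frac{2}{9} + \frac{46}{3} + \frac{2116}{9}\right) - 44\right)^{2} = \left(\frac{2252}{9} - 44\right)^{2} = \left(\frac{1856}{9}\right)^{2} = \frac{3444736}{81}$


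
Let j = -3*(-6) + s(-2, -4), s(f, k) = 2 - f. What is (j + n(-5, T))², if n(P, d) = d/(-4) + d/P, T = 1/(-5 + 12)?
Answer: 9431041/19600 ≈ 481.18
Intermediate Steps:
T = ⅐ (T = 1/7 = ⅐ ≈ 0.14286)
j = 22 (j = -3*(-6) + (2 - 1*(-2)) = 18 + (2 + 2) = 18 + 4 = 22)
n(P, d) = -d/4 + d/P (n(P, d) = d*(-¼) + d/P = -d/4 + d/P)
(j + n(-5, T))² = (22 + (-¼*⅐ + (⅐)/(-5)))² = (22 + (-1/28 + (⅐)*(-⅕)))² = (22 + (-1/28 - 1/35))² = (22 - 9/140)² = (3071/140)² = 9431041/19600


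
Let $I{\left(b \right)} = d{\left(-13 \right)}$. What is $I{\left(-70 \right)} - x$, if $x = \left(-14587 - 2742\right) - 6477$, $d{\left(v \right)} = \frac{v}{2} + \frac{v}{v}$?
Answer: $\frac{47601}{2} \approx 23801.0$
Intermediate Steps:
$d{\left(v \right)} = 1 + \frac{v}{2}$ ($d{\left(v \right)} = v \frac{1}{2} + 1 = \frac{v}{2} + 1 = 1 + \frac{v}{2}$)
$I{\left(b \right)} = - \frac{11}{2}$ ($I{\left(b \right)} = 1 + \frac{1}{2} \left(-13\right) = 1 - \frac{13}{2} = - \frac{11}{2}$)
$x = -23806$ ($x = -17329 - 6477 = -23806$)
$I{\left(-70 \right)} - x = - \frac{11}{2} - -23806 = - \frac{11}{2} + 23806 = \frac{47601}{2}$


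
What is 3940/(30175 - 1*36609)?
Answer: -1970/3217 ≈ -0.61237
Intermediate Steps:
3940/(30175 - 1*36609) = 3940/(30175 - 36609) = 3940/(-6434) = 3940*(-1/6434) = -1970/3217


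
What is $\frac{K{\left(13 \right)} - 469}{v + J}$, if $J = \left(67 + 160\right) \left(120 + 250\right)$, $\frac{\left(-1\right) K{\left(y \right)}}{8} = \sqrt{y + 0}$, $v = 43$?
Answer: $- \frac{469}{84033} - \frac{8 \sqrt{13}}{84033} \approx -0.0059244$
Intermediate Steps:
$K{\left(y \right)} = - 8 \sqrt{y}$ ($K{\left(y \right)} = - 8 \sqrt{y + 0} = - 8 \sqrt{y}$)
$J = 83990$ ($J = 227 \cdot 370 = 83990$)
$\frac{K{\left(13 \right)} - 469}{v + J} = \frac{- 8 \sqrt{13} - 469}{43 + 83990} = \frac{-469 - 8 \sqrt{13}}{84033} = \left(-469 - 8 \sqrt{13}\right) \frac{1}{84033} = - \frac{469}{84033} - \frac{8 \sqrt{13}}{84033}$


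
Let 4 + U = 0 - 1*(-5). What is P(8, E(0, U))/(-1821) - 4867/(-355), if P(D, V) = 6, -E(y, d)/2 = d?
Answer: 2953559/215485 ≈ 13.707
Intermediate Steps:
U = 1 (U = -4 + (0 - 1*(-5)) = -4 + (0 + 5) = -4 + 5 = 1)
E(y, d) = -2*d
P(8, E(0, U))/(-1821) - 4867/(-355) = 6/(-1821) - 4867/(-355) = 6*(-1/1821) - 4867*(-1/355) = -2/607 + 4867/355 = 2953559/215485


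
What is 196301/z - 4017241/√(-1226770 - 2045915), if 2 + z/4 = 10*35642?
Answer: 196301/1425672 + 4017241*I*√19365/251745 ≈ 0.13769 + 2220.6*I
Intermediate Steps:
z = 1425672 (z = -8 + 4*(10*35642) = -8 + 4*356420 = -8 + 1425680 = 1425672)
196301/z - 4017241/√(-1226770 - 2045915) = 196301/1425672 - 4017241/√(-1226770 - 2045915) = 196301*(1/1425672) - 4017241*(-I*√19365/251745) = 196301/1425672 - 4017241*(-I*√19365/251745) = 196301/1425672 - (-4017241)*I*√19365/251745 = 196301/1425672 + 4017241*I*√19365/251745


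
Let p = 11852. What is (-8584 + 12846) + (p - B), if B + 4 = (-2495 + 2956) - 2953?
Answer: 18610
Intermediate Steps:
B = -2496 (B = -4 + ((-2495 + 2956) - 2953) = -4 + (461 - 2953) = -4 - 2492 = -2496)
(-8584 + 12846) + (p - B) = (-8584 + 12846) + (11852 - 1*(-2496)) = 4262 + (11852 + 2496) = 4262 + 14348 = 18610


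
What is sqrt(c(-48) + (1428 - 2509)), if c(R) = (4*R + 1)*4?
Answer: 3*I*sqrt(205) ≈ 42.953*I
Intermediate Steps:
c(R) = 4 + 16*R (c(R) = (1 + 4*R)*4 = 4 + 16*R)
sqrt(c(-48) + (1428 - 2509)) = sqrt((4 + 16*(-48)) + (1428 - 2509)) = sqrt((4 - 768) - 1081) = sqrt(-764 - 1081) = sqrt(-1845) = 3*I*sqrt(205)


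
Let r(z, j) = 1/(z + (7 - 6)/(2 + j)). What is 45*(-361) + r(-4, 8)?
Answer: -633565/39 ≈ -16245.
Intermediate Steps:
r(z, j) = 1/(z + 1/(2 + j))
45*(-361) + r(-4, 8) = 45*(-361) + (2 + 8)/(1 + 2*(-4) + 8*(-4)) = -16245 + 10/(1 - 8 - 32) = -16245 + 10/(-39) = -16245 - 1/39*10 = -16245 - 10/39 = -633565/39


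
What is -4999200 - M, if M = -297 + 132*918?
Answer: -5120079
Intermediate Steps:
M = 120879 (M = -297 + 121176 = 120879)
-4999200 - M = -4999200 - 1*120879 = -4999200 - 120879 = -5120079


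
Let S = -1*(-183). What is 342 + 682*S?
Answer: 125148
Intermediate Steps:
S = 183
342 + 682*S = 342 + 682*183 = 342 + 124806 = 125148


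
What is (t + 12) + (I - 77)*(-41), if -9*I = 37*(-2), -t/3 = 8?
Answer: 25271/9 ≈ 2807.9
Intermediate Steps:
t = -24 (t = -3*8 = -24)
I = 74/9 (I = -37*(-2)/9 = -⅑*(-74) = 74/9 ≈ 8.2222)
(t + 12) + (I - 77)*(-41) = (-24 + 12) + (74/9 - 77)*(-41) = -12 - 619/9*(-41) = -12 + 25379/9 = 25271/9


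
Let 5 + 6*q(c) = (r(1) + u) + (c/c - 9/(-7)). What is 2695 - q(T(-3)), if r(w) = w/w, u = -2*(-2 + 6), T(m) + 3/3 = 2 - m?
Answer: 56629/21 ≈ 2696.6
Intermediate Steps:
T(m) = 1 - m (T(m) = -1 + (2 - m) = 1 - m)
u = -8 (u = -2*4 = -8)
r(w) = 1
q(c) = -34/21 (q(c) = -⅚ + ((1 - 8) + (c/c - 9/(-7)))/6 = -⅚ + (-7 + (1 - 9*(-⅐)))/6 = -⅚ + (-7 + (1 + 9/7))/6 = -⅚ + (-7 + 16/7)/6 = -⅚ + (⅙)*(-33/7) = -⅚ - 11/14 = -34/21)
2695 - q(T(-3)) = 2695 - 1*(-34/21) = 2695 + 34/21 = 56629/21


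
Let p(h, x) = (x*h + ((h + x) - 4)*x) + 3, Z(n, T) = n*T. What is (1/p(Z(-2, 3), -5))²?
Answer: 1/11664 ≈ 8.5734e-5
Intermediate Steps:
Z(n, T) = T*n
p(h, x) = 3 + h*x + x*(-4 + h + x) (p(h, x) = (h*x + (-4 + h + x)*x) + 3 = (h*x + x*(-4 + h + x)) + 3 = 3 + h*x + x*(-4 + h + x))
(1/p(Z(-2, 3), -5))² = (1/(3 + (-5)² - 4*(-5) + 2*(3*(-2))*(-5)))² = (1/(3 + 25 + 20 + 2*(-6)*(-5)))² = (1/(3 + 25 + 20 + 60))² = (1/108)² = 1/11664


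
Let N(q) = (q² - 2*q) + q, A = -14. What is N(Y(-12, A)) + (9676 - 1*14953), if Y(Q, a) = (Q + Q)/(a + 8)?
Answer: -5265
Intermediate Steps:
Y(Q, a) = 2*Q/(8 + a) (Y(Q, a) = (2*Q)/(8 + a) = 2*Q/(8 + a))
N(q) = q² - q
N(Y(-12, A)) + (9676 - 1*14953) = (2*(-12)/(8 - 14))*(-1 + 2*(-12)/(8 - 14)) + (9676 - 1*14953) = (2*(-12)/(-6))*(-1 + 2*(-12)/(-6)) + (9676 - 14953) = (2*(-12)*(-⅙))*(-1 + 2*(-12)*(-⅙)) - 5277 = 4*(-1 + 4) - 5277 = 4*3 - 5277 = 12 - 5277 = -5265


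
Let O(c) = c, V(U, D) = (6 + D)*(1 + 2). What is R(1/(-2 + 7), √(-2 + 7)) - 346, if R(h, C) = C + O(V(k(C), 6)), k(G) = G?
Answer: -310 + √5 ≈ -307.76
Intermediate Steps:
V(U, D) = 18 + 3*D (V(U, D) = (6 + D)*3 = 18 + 3*D)
R(h, C) = 36 + C (R(h, C) = C + (18 + 3*6) = C + (18 + 18) = C + 36 = 36 + C)
R(1/(-2 + 7), √(-2 + 7)) - 346 = (36 + √(-2 + 7)) - 346 = (36 + √5) - 346 = -310 + √5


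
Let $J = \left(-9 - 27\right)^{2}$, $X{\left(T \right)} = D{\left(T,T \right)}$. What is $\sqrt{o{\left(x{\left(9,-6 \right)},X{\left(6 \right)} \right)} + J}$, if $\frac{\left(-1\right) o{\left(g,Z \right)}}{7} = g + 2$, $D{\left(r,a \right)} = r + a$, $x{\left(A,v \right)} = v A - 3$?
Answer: $41$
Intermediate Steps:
$x{\left(A,v \right)} = -3 + A v$ ($x{\left(A,v \right)} = A v - 3 = -3 + A v$)
$D{\left(r,a \right)} = a + r$
$X{\left(T \right)} = 2 T$ ($X{\left(T \right)} = T + T = 2 T$)
$J = 1296$ ($J = \left(-36\right)^{2} = 1296$)
$o{\left(g,Z \right)} = -14 - 7 g$ ($o{\left(g,Z \right)} = - 7 \left(g + 2\right) = - 7 \left(2 + g\right) = -14 - 7 g$)
$\sqrt{o{\left(x{\left(9,-6 \right)},X{\left(6 \right)} \right)} + J} = \sqrt{\left(-14 - 7 \left(-3 + 9 \left(-6\right)\right)\right) + 1296} = \sqrt{\left(-14 - 7 \left(-3 - 54\right)\right) + 1296} = \sqrt{\left(-14 - -399\right) + 1296} = \sqrt{\left(-14 + 399\right) + 1296} = \sqrt{385 + 1296} = \sqrt{1681} = 41$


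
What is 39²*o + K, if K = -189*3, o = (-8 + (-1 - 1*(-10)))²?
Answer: 954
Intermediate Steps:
o = 1 (o = (-8 + (-1 + 10))² = (-8 + 9)² = 1² = 1)
K = -567
39²*o + K = 39²*1 - 567 = 1521*1 - 567 = 1521 - 567 = 954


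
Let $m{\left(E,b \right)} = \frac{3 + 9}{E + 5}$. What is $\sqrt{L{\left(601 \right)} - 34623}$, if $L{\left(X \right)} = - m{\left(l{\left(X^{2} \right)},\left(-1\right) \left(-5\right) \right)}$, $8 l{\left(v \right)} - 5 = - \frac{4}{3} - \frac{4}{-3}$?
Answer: $\frac{i \sqrt{7790655}}{15} \approx 186.08 i$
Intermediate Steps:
$l{\left(v \right)} = \frac{5}{8}$ ($l{\left(v \right)} = \frac{5}{8} + \frac{- \frac{4}{3} - \frac{4}{-3}}{8} = \frac{5}{8} + \frac{\left(-4\right) \frac{1}{3} - - \frac{4}{3}}{8} = \frac{5}{8} + \frac{- \frac{4}{3} + \frac{4}{3}}{8} = \frac{5}{8} + \frac{1}{8} \cdot 0 = \frac{5}{8} + 0 = \frac{5}{8}$)
$m{\left(E,b \right)} = \frac{12}{5 + E}$
$L{\left(X \right)} = - \frac{32}{15}$ ($L{\left(X \right)} = - \frac{12}{5 + \frac{5}{8}} = - \frac{12}{\frac{45}{8}} = - \frac{12 \cdot 8}{45} = \left(-1\right) \frac{32}{15} = - \frac{32}{15}$)
$\sqrt{L{\left(601 \right)} - 34623} = \sqrt{- \frac{32}{15} - 34623} = \sqrt{- \frac{519377}{15}} = \frac{i \sqrt{7790655}}{15}$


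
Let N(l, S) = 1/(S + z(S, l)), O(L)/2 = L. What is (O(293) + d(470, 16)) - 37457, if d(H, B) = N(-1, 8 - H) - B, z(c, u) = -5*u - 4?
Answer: -17004908/461 ≈ -36887.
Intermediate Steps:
z(c, u) = -4 - 5*u
O(L) = 2*L
N(l, S) = 1/(-4 + S - 5*l) (N(l, S) = 1/(S + (-4 - 5*l)) = 1/(-4 + S - 5*l))
d(H, B) = -B - 1/(-9 + H) (d(H, B) = -1/(4 - (8 - H) + 5*(-1)) - B = -1/(4 + (-8 + H) - 5) - B = -1/(-9 + H) - B = -B - 1/(-9 + H))
(O(293) + d(470, 16)) - 37457 = (2*293 + (-1 - 1*16*(-9 + 470))/(-9 + 470)) - 37457 = (586 + (-1 - 1*16*461)/461) - 37457 = (586 + (-1 - 7376)/461) - 37457 = (586 + (1/461)*(-7377)) - 37457 = (586 - 7377/461) - 37457 = 262769/461 - 37457 = -17004908/461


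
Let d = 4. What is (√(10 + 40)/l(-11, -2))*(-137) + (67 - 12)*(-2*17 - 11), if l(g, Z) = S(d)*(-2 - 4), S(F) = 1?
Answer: -2475 + 685*√2/6 ≈ -2313.5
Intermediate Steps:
l(g, Z) = -6 (l(g, Z) = 1*(-2 - 4) = 1*(-6) = -6)
(√(10 + 40)/l(-11, -2))*(-137) + (67 - 12)*(-2*17 - 11) = (√(10 + 40)/(-6))*(-137) + (67 - 12)*(-2*17 - 11) = (√50*(-⅙))*(-137) + 55*(-34 - 11) = ((5*√2)*(-⅙))*(-137) + 55*(-45) = -5*√2/6*(-137) - 2475 = 685*√2/6 - 2475 = -2475 + 685*√2/6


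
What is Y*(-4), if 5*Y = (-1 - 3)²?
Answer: -64/5 ≈ -12.800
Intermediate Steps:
Y = 16/5 (Y = (-1 - 3)²/5 = (⅕)*(-4)² = (⅕)*16 = 16/5 ≈ 3.2000)
Y*(-4) = (16/5)*(-4) = -64/5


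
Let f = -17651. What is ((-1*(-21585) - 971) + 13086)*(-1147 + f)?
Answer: -633492600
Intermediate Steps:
((-1*(-21585) - 971) + 13086)*(-1147 + f) = ((-1*(-21585) - 971) + 13086)*(-1147 - 17651) = ((21585 - 971) + 13086)*(-18798) = (20614 + 13086)*(-18798) = 33700*(-18798) = -633492600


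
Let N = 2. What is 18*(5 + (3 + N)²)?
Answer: 540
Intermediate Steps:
18*(5 + (3 + N)²) = 18*(5 + (3 + 2)²) = 18*(5 + 5²) = 18*(5 + 25) = 18*30 = 540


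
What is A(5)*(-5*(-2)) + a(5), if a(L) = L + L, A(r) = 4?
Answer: 50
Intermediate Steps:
a(L) = 2*L
A(5)*(-5*(-2)) + a(5) = 4*(-5*(-2)) + 2*5 = 4*10 + 10 = 40 + 10 = 50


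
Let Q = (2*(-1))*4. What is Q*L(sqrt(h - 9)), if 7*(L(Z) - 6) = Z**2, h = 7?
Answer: -320/7 ≈ -45.714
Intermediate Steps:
Q = -8 (Q = -2*4 = -8)
L(Z) = 6 + Z**2/7
Q*L(sqrt(h - 9)) = -8*(6 + (sqrt(7 - 9))**2/7) = -8*(6 + (sqrt(-2))**2/7) = -8*(6 + (I*sqrt(2))**2/7) = -8*(6 + (1/7)*(-2)) = -8*(6 - 2/7) = -8*40/7 = -320/7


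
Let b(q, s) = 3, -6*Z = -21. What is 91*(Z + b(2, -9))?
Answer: 1183/2 ≈ 591.50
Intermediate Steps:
Z = 7/2 (Z = -⅙*(-21) = 7/2 ≈ 3.5000)
91*(Z + b(2, -9)) = 91*(7/2 + 3) = 91*(13/2) = 1183/2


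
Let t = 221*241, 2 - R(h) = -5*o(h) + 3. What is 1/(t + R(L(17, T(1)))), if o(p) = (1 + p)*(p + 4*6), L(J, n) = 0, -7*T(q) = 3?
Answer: 1/53380 ≈ 1.8734e-5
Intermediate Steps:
T(q) = -3/7 (T(q) = -⅐*3 = -3/7)
o(p) = (1 + p)*(24 + p) (o(p) = (1 + p)*(p + 24) = (1 + p)*(24 + p))
R(h) = 119 + 5*h² + 125*h (R(h) = 2 - (-5*(24 + h² + 25*h) + 3) = 2 - ((-120 - 125*h - 5*h²) + 3) = 2 - (-117 - 125*h - 5*h²) = 2 + (117 + 5*h² + 125*h) = 119 + 5*h² + 125*h)
t = 53261
1/(t + R(L(17, T(1)))) = 1/(53261 + (119 + 5*0² + 125*0)) = 1/(53261 + (119 + 5*0 + 0)) = 1/(53261 + (119 + 0 + 0)) = 1/(53261 + 119) = 1/53380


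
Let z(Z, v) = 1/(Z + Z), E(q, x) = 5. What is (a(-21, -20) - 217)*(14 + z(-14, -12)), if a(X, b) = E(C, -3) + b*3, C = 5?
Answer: -26588/7 ≈ -3798.3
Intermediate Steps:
a(X, b) = 5 + 3*b (a(X, b) = 5 + b*3 = 5 + 3*b)
z(Z, v) = 1/(2*Z)
(a(-21, -20) - 217)*(14 + z(-14, -12)) = ((5 + 3*(-20)) - 217)*(14 + (½)/(-14)) = ((5 - 60) - 217)*(14 + (½)*(-1/14)) = (-55 - 217)*(14 - 1/28) = -272*391/28 = -26588/7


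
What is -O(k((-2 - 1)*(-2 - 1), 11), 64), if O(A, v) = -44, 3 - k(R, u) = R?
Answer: 44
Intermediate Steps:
k(R, u) = 3 - R
-O(k((-2 - 1)*(-2 - 1), 11), 64) = -1*(-44) = 44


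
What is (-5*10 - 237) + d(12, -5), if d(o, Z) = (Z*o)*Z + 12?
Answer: 25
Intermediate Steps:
d(o, Z) = 12 + o*Z² (d(o, Z) = o*Z² + 12 = 12 + o*Z²)
(-5*10 - 237) + d(12, -5) = (-5*10 - 237) + (12 + 12*(-5)²) = (-50 - 237) + (12 + 12*25) = -287 + (12 + 300) = -287 + 312 = 25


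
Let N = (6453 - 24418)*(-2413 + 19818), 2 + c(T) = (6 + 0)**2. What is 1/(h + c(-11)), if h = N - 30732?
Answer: -1/312711523 ≈ -3.1978e-9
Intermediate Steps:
c(T) = 34 (c(T) = -2 + (6 + 0)**2 = -2 + 6**2 = -2 + 36 = 34)
N = -312680825 (N = -17965*17405 = -312680825)
h = -312711557 (h = -312680825 - 30732 = -312711557)
1/(h + c(-11)) = 1/(-312711557 + 34) = 1/(-312711523) = -1/312711523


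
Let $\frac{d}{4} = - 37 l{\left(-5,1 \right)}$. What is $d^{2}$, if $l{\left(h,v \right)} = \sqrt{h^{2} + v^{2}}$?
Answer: $569504$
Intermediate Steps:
$d = - 148 \sqrt{26}$ ($d = 4 \left(- 37 \sqrt{\left(-5\right)^{2} + 1^{2}}\right) = 4 \left(- 37 \sqrt{25 + 1}\right) = 4 \left(- 37 \sqrt{26}\right) = - 148 \sqrt{26} \approx -754.66$)
$d^{2} = \left(- 148 \sqrt{26}\right)^{2} = 569504$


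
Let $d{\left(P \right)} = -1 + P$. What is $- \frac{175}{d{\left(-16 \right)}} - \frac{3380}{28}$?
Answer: $- \frac{13140}{119} \approx -110.42$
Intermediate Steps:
$- \frac{175}{d{\left(-16 \right)}} - \frac{3380}{28} = - \frac{175}{-1 - 16} - \frac{3380}{28} = - \frac{175}{-17} - \frac{845}{7} = \left(-175\right) \left(- \frac{1}{17}\right) - \frac{845}{7} = \frac{175}{17} - \frac{845}{7} = - \frac{13140}{119}$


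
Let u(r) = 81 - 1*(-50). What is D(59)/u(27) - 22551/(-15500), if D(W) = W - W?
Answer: 22551/15500 ≈ 1.4549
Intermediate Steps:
D(W) = 0
u(r) = 131 (u(r) = 81 + 50 = 131)
D(59)/u(27) - 22551/(-15500) = 0/131 - 22551/(-15500) = 0*(1/131) - 22551*(-1/15500) = 0 + 22551/15500 = 22551/15500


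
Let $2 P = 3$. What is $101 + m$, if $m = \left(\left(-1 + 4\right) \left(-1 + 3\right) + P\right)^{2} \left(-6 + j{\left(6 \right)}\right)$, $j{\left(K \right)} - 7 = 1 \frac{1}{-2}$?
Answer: $\frac{1033}{8} \approx 129.13$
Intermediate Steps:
$P = \frac{3}{2}$ ($P = \frac{1}{2} \cdot 3 = \frac{3}{2} \approx 1.5$)
$j{\left(K \right)} = \frac{13}{2}$ ($j{\left(K \right)} = 7 + 1 \frac{1}{-2} = 7 + 1 \left(- \frac{1}{2}\right) = 7 - \frac{1}{2} = \frac{13}{2}$)
$m = \frac{225}{8}$ ($m = \left(\left(-1 + 4\right) \left(-1 + 3\right) + \frac{3}{2}\right)^{2} \left(-6 + \frac{13}{2}\right) = \left(3 \cdot 2 + \frac{3}{2}\right)^{2} \cdot \frac{1}{2} = \left(6 + \frac{3}{2}\right)^{2} \cdot \frac{1}{2} = \left(\frac{15}{2}\right)^{2} \cdot \frac{1}{2} = \frac{225}{4} \cdot \frac{1}{2} = \frac{225}{8} \approx 28.125$)
$101 + m = 101 + \frac{225}{8} = \frac{1033}{8}$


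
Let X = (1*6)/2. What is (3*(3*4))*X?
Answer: 108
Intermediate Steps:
X = 3 (X = 6*(½) = 3)
(3*(3*4))*X = (3*(3*4))*3 = (3*12)*3 = 36*3 = 108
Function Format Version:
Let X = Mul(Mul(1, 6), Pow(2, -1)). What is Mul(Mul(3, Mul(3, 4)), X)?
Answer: 108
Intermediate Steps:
X = 3 (X = Mul(6, Rational(1, 2)) = 3)
Mul(Mul(3, Mul(3, 4)), X) = Mul(Mul(3, Mul(3, 4)), 3) = Mul(Mul(3, 12), 3) = Mul(36, 3) = 108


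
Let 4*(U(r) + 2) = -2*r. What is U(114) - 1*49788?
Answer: -49847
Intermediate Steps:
U(r) = -2 - r/2 (U(r) = -2 + (-2*r)/4 = -2 - r/2)
U(114) - 1*49788 = (-2 - ½*114) - 1*49788 = (-2 - 57) - 49788 = -59 - 49788 = -49847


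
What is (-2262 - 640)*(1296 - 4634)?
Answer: 9686876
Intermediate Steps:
(-2262 - 640)*(1296 - 4634) = -2902*(-3338) = 9686876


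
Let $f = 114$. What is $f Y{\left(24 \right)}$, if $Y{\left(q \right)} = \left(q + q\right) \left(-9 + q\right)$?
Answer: $82080$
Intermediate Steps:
$Y{\left(q \right)} = 2 q \left(-9 + q\right)$
$f Y{\left(24 \right)} = 114 \cdot 2 \cdot 24 \left(-9 + 24\right) = 114 \cdot 2 \cdot 24 \cdot 15 = 114 \cdot 720 = 82080$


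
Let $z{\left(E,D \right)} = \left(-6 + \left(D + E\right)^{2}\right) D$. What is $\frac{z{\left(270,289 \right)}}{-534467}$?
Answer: $- \frac{90305275}{534467} \approx -168.96$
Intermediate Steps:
$z{\left(E,D \right)} = D \left(-6 + \left(D + E\right)^{2}\right)$
$\frac{z{\left(270,289 \right)}}{-534467} = \frac{289 \left(-6 + \left(289 + 270\right)^{2}\right)}{-534467} = 289 \left(-6 + 559^{2}\right) \left(- \frac{1}{534467}\right) = 289 \left(-6 + 312481\right) \left(- \frac{1}{534467}\right) = 289 \cdot 312475 \left(- \frac{1}{534467}\right) = 90305275 \left(- \frac{1}{534467}\right) = - \frac{90305275}{534467}$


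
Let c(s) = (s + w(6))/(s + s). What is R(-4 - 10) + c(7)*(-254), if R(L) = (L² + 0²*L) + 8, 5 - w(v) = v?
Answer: 666/7 ≈ 95.143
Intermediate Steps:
w(v) = 5 - v
R(L) = 8 + L² (R(L) = (L² + 0*L) + 8 = (L² + 0) + 8 = L² + 8 = 8 + L²)
c(s) = (-1 + s)/(2*s) (c(s) = (s + (5 - 1*6))/(s + s) = (s + (5 - 6))/((2*s)) = (s - 1)*(1/(2*s)) = (-1 + s)*(1/(2*s)) = (-1 + s)/(2*s))
R(-4 - 10) + c(7)*(-254) = (8 + (-4 - 10)²) + ((½)*(-1 + 7)/7)*(-254) = (8 + (-14)²) + ((½)*(⅐)*6)*(-254) = (8 + 196) + (3/7)*(-254) = 204 - 762/7 = 666/7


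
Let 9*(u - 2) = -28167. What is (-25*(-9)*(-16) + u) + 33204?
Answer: 79429/3 ≈ 26476.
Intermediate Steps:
u = -9383/3 (u = 2 + (1/9)*(-28167) = 2 - 9389/3 = -9383/3 ≈ -3127.7)
(-25*(-9)*(-16) + u) + 33204 = (-25*(-9)*(-16) - 9383/3) + 33204 = (225*(-16) - 9383/3) + 33204 = (-3600 - 9383/3) + 33204 = -20183/3 + 33204 = 79429/3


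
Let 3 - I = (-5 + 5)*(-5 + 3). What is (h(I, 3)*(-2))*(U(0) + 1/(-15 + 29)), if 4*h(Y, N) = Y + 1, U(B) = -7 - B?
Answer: 97/7 ≈ 13.857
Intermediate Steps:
I = 3 (I = 3 - (-5 + 5)*(-5 + 3) = 3 - 0*(-2) = 3 - 1*0 = 3 + 0 = 3)
h(Y, N) = ¼ + Y/4 (h(Y, N) = (Y + 1)/4 = (1 + Y)/4 = ¼ + Y/4)
(h(I, 3)*(-2))*(U(0) + 1/(-15 + 29)) = ((¼ + (¼)*3)*(-2))*((-7 - 1*0) + 1/(-15 + 29)) = ((¼ + ¾)*(-2))*((-7 + 0) + 1/14) = (1*(-2))*(-7 + 1/14) = -2*(-97/14) = 97/7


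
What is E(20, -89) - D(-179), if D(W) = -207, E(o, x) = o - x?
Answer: 316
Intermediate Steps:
E(20, -89) - D(-179) = (20 - 1*(-89)) - 1*(-207) = (20 + 89) + 207 = 109 + 207 = 316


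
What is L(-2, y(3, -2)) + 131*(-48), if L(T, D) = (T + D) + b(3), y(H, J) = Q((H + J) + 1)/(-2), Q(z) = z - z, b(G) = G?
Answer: -6287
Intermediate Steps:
Q(z) = 0
y(H, J) = 0 (y(H, J) = 0/(-2) = 0*(-½) = 0)
L(T, D) = 3 + D + T (L(T, D) = (T + D) + 3 = (D + T) + 3 = 3 + D + T)
L(-2, y(3, -2)) + 131*(-48) = (3 + 0 - 2) + 131*(-48) = 1 - 6288 = -6287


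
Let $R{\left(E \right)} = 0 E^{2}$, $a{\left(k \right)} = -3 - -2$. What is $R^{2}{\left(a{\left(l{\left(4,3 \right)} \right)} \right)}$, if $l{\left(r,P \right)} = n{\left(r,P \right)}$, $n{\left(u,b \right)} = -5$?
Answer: $0$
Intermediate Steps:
$l{\left(r,P \right)} = -5$
$a{\left(k \right)} = -1$ ($a{\left(k \right)} = -3 + 2 = -1$)
$R{\left(E \right)} = 0$
$R^{2}{\left(a{\left(l{\left(4,3 \right)} \right)} \right)} = 0^{2} = 0$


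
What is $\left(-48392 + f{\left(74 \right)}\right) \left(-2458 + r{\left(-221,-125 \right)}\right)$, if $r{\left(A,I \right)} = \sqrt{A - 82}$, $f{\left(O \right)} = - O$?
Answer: $119129428 - 48466 i \sqrt{303} \approx 1.1913 \cdot 10^{8} - 8.4364 \cdot 10^{5} i$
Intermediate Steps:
$r{\left(A,I \right)} = \sqrt{-82 + A}$
$\left(-48392 + f{\left(74 \right)}\right) \left(-2458 + r{\left(-221,-125 \right)}\right) = \left(-48392 - 74\right) \left(-2458 + \sqrt{-82 - 221}\right) = \left(-48392 - 74\right) \left(-2458 + \sqrt{-303}\right) = - 48466 \left(-2458 + i \sqrt{303}\right) = 119129428 - 48466 i \sqrt{303}$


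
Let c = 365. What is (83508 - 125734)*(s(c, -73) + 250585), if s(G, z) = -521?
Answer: -10559202464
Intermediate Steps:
(83508 - 125734)*(s(c, -73) + 250585) = (83508 - 125734)*(-521 + 250585) = -42226*250064 = -10559202464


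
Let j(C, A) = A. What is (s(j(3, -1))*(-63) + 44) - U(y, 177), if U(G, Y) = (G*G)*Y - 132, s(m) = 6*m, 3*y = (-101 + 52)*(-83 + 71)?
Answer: -6799078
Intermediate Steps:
y = 196 (y = ((-101 + 52)*(-83 + 71))/3 = (-49*(-12))/3 = (⅓)*588 = 196)
U(G, Y) = -132 + Y*G² (U(G, Y) = G²*Y - 132 = Y*G² - 132 = -132 + Y*G²)
(s(j(3, -1))*(-63) + 44) - U(y, 177) = ((6*(-1))*(-63) + 44) - (-132 + 177*196²) = (-6*(-63) + 44) - (-132 + 177*38416) = (378 + 44) - (-132 + 6799632) = 422 - 1*6799500 = 422 - 6799500 = -6799078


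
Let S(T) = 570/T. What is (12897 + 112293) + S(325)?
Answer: 8137464/65 ≈ 1.2519e+5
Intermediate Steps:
(12897 + 112293) + S(325) = (12897 + 112293) + 570/325 = 125190 + 570*(1/325) = 125190 + 114/65 = 8137464/65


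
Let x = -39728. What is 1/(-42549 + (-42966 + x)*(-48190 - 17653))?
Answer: 1/5444778493 ≈ 1.8366e-10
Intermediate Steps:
1/(-42549 + (-42966 + x)*(-48190 - 17653)) = 1/(-42549 + (-42966 - 39728)*(-48190 - 17653)) = 1/(-42549 - 82694*(-65843)) = 1/(-42549 + 5444821042) = 1/5444778493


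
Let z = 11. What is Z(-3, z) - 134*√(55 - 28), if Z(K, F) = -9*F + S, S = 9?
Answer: -90 - 402*√3 ≈ -786.28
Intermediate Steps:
Z(K, F) = 9 - 9*F (Z(K, F) = -9*F + 9 = 9 - 9*F)
Z(-3, z) - 134*√(55 - 28) = (9 - 9*11) - 134*√(55 - 28) = (9 - 99) - 402*√3 = -90 - 402*√3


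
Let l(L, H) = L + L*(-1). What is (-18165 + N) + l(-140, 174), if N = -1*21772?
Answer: -39937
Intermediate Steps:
N = -21772
l(L, H) = 0 (l(L, H) = L - L = 0)
(-18165 + N) + l(-140, 174) = (-18165 - 21772) + 0 = -39937 + 0 = -39937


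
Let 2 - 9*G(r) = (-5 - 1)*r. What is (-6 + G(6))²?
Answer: 256/81 ≈ 3.1605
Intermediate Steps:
G(r) = 2/9 + 2*r/3 (G(r) = 2/9 - (-5 - 1)*r/9 = 2/9 - (-2)*r/3 = 2/9 + 2*r/3)
(-6 + G(6))² = (-6 + (2/9 + (⅔)*6))² = (-6 + (2/9 + 4))² = (-6 + 38/9)² = (-16/9)² = 256/81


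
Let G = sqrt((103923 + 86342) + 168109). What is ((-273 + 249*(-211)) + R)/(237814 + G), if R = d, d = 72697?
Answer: 2364465695/28277570111 - 19885*sqrt(358374)/56555140222 ≈ 0.083406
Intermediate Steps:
G = sqrt(358374) (G = sqrt(190265 + 168109) = sqrt(358374) ≈ 598.64)
R = 72697
((-273 + 249*(-211)) + R)/(237814 + G) = ((-273 + 249*(-211)) + 72697)/(237814 + sqrt(358374)) = ((-273 - 52539) + 72697)/(237814 + sqrt(358374)) = (-52812 + 72697)/(237814 + sqrt(358374)) = 19885/(237814 + sqrt(358374))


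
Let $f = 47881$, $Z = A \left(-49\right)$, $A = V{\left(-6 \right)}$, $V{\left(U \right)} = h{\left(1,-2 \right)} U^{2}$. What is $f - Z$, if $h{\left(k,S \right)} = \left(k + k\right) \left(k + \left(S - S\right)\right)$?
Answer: $51409$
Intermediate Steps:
$h{\left(k,S \right)} = 2 k^{2}$ ($h{\left(k,S \right)} = 2 k \left(k + 0\right) = 2 k k = 2 k^{2}$)
$V{\left(U \right)} = 2 U^{2}$ ($V{\left(U \right)} = 2 \cdot 1^{2} U^{2} = 2 \cdot 1 U^{2} = 2 U^{2}$)
$A = 72$ ($A = 2 \left(-6\right)^{2} = 2 \cdot 36 = 72$)
$Z = -3528$ ($Z = 72 \left(-49\right) = -3528$)
$f - Z = 47881 - -3528 = 47881 + 3528 = 51409$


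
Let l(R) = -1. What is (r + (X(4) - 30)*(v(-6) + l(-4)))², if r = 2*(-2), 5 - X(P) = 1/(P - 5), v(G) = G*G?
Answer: 712336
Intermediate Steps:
v(G) = G²
X(P) = 5 - 1/(-5 + P) (X(P) = 5 - 1/(P - 5) = 5 - 1/(-5 + P))
r = -4
(r + (X(4) - 30)*(v(-6) + l(-4)))² = (-4 + ((-26 + 5*4)/(-5 + 4) - 30)*((-6)² - 1))² = (-4 + ((-26 + 20)/(-1) - 30)*(36 - 1))² = (-4 + (-1*(-6) - 30)*35)² = (-4 + (6 - 30)*35)² = (-4 - 24*35)² = (-4 - 840)² = (-844)² = 712336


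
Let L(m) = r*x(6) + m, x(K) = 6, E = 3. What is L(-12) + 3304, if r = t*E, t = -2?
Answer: 3256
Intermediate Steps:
r = -6 (r = -2*3 = -6)
L(m) = -36 + m (L(m) = -6*6 + m = -36 + m)
L(-12) + 3304 = (-36 - 12) + 3304 = -48 + 3304 = 3256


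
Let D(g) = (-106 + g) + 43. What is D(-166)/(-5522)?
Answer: 229/5522 ≈ 0.041470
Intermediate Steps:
D(g) = -63 + g
D(-166)/(-5522) = (-63 - 166)/(-5522) = -229*(-1/5522) = 229/5522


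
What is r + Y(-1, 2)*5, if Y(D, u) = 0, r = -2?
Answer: -2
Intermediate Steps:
r + Y(-1, 2)*5 = -2 + 0*5 = -2 + 0 = -2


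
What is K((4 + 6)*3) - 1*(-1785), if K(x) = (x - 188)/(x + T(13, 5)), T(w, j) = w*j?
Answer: 169417/95 ≈ 1783.3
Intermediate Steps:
T(w, j) = j*w
K(x) = (-188 + x)/(65 + x) (K(x) = (x - 188)/(x + 5*13) = (-188 + x)/(x + 65) = (-188 + x)/(65 + x))
K((4 + 6)*3) - 1*(-1785) = (-188 + (4 + 6)*3)/(65 + (4 + 6)*3) - 1*(-1785) = (-188 + 10*3)/(65 + 10*3) + 1785 = (-188 + 30)/(65 + 30) + 1785 = -158/95 + 1785 = 169417/95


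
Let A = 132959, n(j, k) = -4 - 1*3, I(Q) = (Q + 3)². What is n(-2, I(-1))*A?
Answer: -930713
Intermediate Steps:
I(Q) = (3 + Q)²
n(j, k) = -7 (n(j, k) = -4 - 3 = -7)
n(-2, I(-1))*A = -7*132959 = -930713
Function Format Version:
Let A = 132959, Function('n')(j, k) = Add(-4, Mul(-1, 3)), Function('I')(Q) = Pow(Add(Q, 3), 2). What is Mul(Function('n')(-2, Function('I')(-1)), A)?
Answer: -930713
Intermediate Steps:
Function('I')(Q) = Pow(Add(3, Q), 2)
Function('n')(j, k) = -7 (Function('n')(j, k) = Add(-4, -3) = -7)
Mul(Function('n')(-2, Function('I')(-1)), A) = Mul(-7, 132959) = -930713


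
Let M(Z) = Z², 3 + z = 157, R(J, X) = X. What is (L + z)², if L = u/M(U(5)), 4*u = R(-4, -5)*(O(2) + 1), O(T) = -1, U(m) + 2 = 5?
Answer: 23716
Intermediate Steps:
U(m) = 3 (U(m) = -2 + 5 = 3)
z = 154 (z = -3 + 157 = 154)
u = 0 (u = (-5*(-1 + 1))/4 = (-5*0)/4 = (¼)*0 = 0)
L = 0 (L = 0/(3²) = 0/9 = 0*(⅑) = 0)
(L + z)² = (0 + 154)² = 154² = 23716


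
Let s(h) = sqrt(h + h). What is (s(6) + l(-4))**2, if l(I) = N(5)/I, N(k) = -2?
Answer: 49/4 + 2*sqrt(3) ≈ 15.714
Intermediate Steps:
l(I) = -2/I
s(h) = sqrt(2)*sqrt(h) (s(h) = sqrt(2*h) = sqrt(2)*sqrt(h))
(s(6) + l(-4))**2 = (sqrt(2)*sqrt(6) - 2/(-4))**2 = (2*sqrt(3) - 2*(-1/4))**2 = (2*sqrt(3) + 1/2)**2 = (1/2 + 2*sqrt(3))**2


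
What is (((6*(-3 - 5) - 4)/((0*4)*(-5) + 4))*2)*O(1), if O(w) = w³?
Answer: -26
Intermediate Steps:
(((6*(-3 - 5) - 4)/((0*4)*(-5) + 4))*2)*O(1) = (((6*(-3 - 5) - 4)/((0*4)*(-5) + 4))*2)*1³ = (((6*(-8) - 4)/(0*(-5) + 4))*2)*1 = (((-48 - 4)/(0 + 4))*2)*1 = (-52/4*2)*1 = (-52*¼*2)*1 = -13*2*1 = -26*1 = -26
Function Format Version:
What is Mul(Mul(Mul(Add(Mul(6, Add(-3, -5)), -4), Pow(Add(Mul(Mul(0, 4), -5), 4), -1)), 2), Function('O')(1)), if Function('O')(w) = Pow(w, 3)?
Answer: -26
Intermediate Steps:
Mul(Mul(Mul(Add(Mul(6, Add(-3, -5)), -4), Pow(Add(Mul(Mul(0, 4), -5), 4), -1)), 2), Function('O')(1)) = Mul(Mul(Mul(Add(Mul(6, Add(-3, -5)), -4), Pow(Add(Mul(Mul(0, 4), -5), 4), -1)), 2), Pow(1, 3)) = Mul(Mul(Mul(Add(Mul(6, -8), -4), Pow(Add(Mul(0, -5), 4), -1)), 2), 1) = Mul(Mul(Mul(Add(-48, -4), Pow(Add(0, 4), -1)), 2), 1) = Mul(Mul(Mul(-52, Pow(4, -1)), 2), 1) = Mul(Mul(Mul(-52, Rational(1, 4)), 2), 1) = Mul(Mul(-13, 2), 1) = Mul(-26, 1) = -26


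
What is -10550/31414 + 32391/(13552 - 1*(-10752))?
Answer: 380561837/381742928 ≈ 0.99691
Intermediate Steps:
-10550/31414 + 32391/(13552 - 1*(-10752)) = -10550*1/31414 + 32391/(13552 + 10752) = -5275/15707 + 32391/24304 = 380561837/381742928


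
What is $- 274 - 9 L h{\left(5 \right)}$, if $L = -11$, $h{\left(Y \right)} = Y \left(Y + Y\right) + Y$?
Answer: $-1491930$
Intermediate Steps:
$h{\left(Y \right)} = Y + 2 Y^{2}$ ($h{\left(Y \right)} = Y 2 Y + Y = 2 Y^{2} + Y = Y + 2 Y^{2}$)
$- 274 - 9 L h{\left(5 \right)} = - 274 \left(-9\right) \left(-11\right) 5 \left(1 + 2 \cdot 5\right) = - 274 \cdot 99 \cdot 5 \left(1 + 10\right) = - 274 \cdot 99 \cdot 5 \cdot 11 = - 274 \cdot 99 \cdot 55 = \left(-274\right) 5445 = -1491930$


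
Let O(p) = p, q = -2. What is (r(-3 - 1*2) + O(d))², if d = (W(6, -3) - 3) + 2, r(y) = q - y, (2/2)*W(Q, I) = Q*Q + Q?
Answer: 1936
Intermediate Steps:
W(Q, I) = Q + Q² (W(Q, I) = Q*Q + Q = Q² + Q = Q + Q²)
r(y) = -2 - y
d = 41 (d = (6*(1 + 6) - 3) + 2 = (6*7 - 3) + 2 = (42 - 3) + 2 = 39 + 2 = 41)
(r(-3 - 1*2) + O(d))² = ((-2 - (-3 - 1*2)) + 41)² = ((-2 - (-3 - 2)) + 41)² = ((-2 - 1*(-5)) + 41)² = ((-2 + 5) + 41)² = (3 + 41)² = 44² = 1936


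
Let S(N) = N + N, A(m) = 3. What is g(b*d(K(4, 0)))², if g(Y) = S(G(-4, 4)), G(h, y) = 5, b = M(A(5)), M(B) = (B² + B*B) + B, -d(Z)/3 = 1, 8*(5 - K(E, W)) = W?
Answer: 100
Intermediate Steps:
K(E, W) = 5 - W/8
d(Z) = -3 (d(Z) = -3*1 = -3)
M(B) = B + 2*B² (M(B) = (B² + B²) + B = 2*B² + B = B + 2*B²)
b = 21 (b = 3*(1 + 2*3) = 3*(1 + 6) = 3*7 = 21)
S(N) = 2*N
g(Y) = 10 (g(Y) = 2*5 = 10)
g(b*d(K(4, 0)))² = 10² = 100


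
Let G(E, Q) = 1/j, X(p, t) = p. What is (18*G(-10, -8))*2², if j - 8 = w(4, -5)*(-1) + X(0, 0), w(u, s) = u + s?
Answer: 8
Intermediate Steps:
w(u, s) = s + u
j = 9 (j = 8 + ((-5 + 4)*(-1) + 0) = 8 + (-1*(-1) + 0) = 8 + (1 + 0) = 8 + 1 = 9)
G(E, Q) = ⅑ (G(E, Q) = 1/9 = ⅑)
(18*G(-10, -8))*2² = (18*(⅑))*2² = 2*4 = 8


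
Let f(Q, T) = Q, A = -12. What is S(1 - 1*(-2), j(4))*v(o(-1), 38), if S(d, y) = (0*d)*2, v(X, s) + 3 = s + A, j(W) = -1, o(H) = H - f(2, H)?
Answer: 0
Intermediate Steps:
o(H) = -2 + H (o(H) = H - 1*2 = H - 2 = -2 + H)
v(X, s) = -15 + s (v(X, s) = -3 + (s - 12) = -3 + (-12 + s) = -15 + s)
S(d, y) = 0 (S(d, y) = 0*2 = 0)
S(1 - 1*(-2), j(4))*v(o(-1), 38) = 0*(-15 + 38) = 0*23 = 0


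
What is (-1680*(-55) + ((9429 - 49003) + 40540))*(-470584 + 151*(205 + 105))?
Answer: -39566083284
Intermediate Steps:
(-1680*(-55) + ((9429 - 49003) + 40540))*(-470584 + 151*(205 + 105)) = (92400 + (-39574 + 40540))*(-470584 + 151*310) = (92400 + 966)*(-470584 + 46810) = 93366*(-423774) = -39566083284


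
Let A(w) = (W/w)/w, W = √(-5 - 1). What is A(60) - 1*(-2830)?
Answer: 2830 + I*√6/3600 ≈ 2830.0 + 0.00068041*I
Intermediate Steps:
W = I*√6 (W = √(-6) = I*√6 ≈ 2.4495*I)
A(w) = I*√6/w² (A(w) = ((I*√6)/w)/w = (I*√6/w)/w = I*√6/w²)
A(60) - 1*(-2830) = I*√6/60² - 1*(-2830) = I*√6*(1/3600) + 2830 = I*√6/3600 + 2830 = 2830 + I*√6/3600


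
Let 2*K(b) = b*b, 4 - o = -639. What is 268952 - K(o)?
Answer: 124455/2 ≈ 62228.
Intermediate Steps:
o = 643 (o = 4 - 1*(-639) = 4 + 639 = 643)
K(b) = b**2/2 (K(b) = (b*b)/2 = b**2/2)
268952 - K(o) = 268952 - 643**2/2 = 268952 - 413449/2 = 124455/2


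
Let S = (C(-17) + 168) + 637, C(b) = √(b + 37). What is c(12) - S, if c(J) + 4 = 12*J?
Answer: -665 - 2*√5 ≈ -669.47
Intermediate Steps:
C(b) = √(37 + b)
c(J) = -4 + 12*J
S = 805 + 2*√5 (S = (√(37 - 17) + 168) + 637 = (√20 + 168) + 637 = (2*√5 + 168) + 637 = (168 + 2*√5) + 637 = 805 + 2*√5 ≈ 809.47)
c(12) - S = (-4 + 12*12) - (805 + 2*√5) = (-4 + 144) + (-805 - 2*√5) = 140 + (-805 - 2*√5) = -665 - 2*√5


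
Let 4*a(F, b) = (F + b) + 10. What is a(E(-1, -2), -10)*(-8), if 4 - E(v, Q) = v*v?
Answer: -6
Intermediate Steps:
E(v, Q) = 4 - v**2 (E(v, Q) = 4 - v*v = 4 - v**2)
a(F, b) = 5/2 + F/4 + b/4 (a(F, b) = ((F + b) + 10)/4 = (10 + F + b)/4 = 5/2 + F/4 + b/4)
a(E(-1, -2), -10)*(-8) = (5/2 + (4 - 1*(-1)**2)/4 + (1/4)*(-10))*(-8) = (5/2 + (4 - 1*1)/4 - 5/2)*(-8) = (5/2 + (4 - 1)/4 - 5/2)*(-8) = (5/2 + (1/4)*3 - 5/2)*(-8) = (5/2 + 3/4 - 5/2)*(-8) = (3/4)*(-8) = -6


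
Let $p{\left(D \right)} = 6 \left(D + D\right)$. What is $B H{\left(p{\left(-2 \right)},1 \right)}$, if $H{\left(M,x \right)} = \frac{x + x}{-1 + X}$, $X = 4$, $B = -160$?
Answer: $- \frac{320}{3} \approx -106.67$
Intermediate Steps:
$p{\left(D \right)} = 12 D$ ($p{\left(D \right)} = 6 \cdot 2 D = 12 D$)
$H{\left(M,x \right)} = \frac{2 x}{3}$ ($H{\left(M,x \right)} = \frac{x + x}{-1 + 4} = \frac{2 x}{3}$)
$B H{\left(p{\left(-2 \right)},1 \right)} = - 160 \cdot \frac{2}{3} \cdot 1 = \left(-160\right) \frac{2}{3} = - \frac{320}{3}$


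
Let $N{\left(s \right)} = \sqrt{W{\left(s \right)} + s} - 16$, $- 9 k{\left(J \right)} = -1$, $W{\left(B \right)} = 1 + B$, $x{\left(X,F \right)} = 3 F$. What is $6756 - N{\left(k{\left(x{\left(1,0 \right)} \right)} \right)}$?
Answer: $6772 - \frac{\sqrt{11}}{3} \approx 6770.9$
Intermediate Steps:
$k{\left(J \right)} = \frac{1}{9}$ ($k{\left(J \right)} = \left(- \frac{1}{9}\right) \left(-1\right) = \frac{1}{9}$)
$N{\left(s \right)} = -16 + \sqrt{1 + 2 s}$ ($N{\left(s \right)} = \sqrt{\left(1 + s\right) + s} - 16 = \sqrt{1 + 2 s} - 16 = -16 + \sqrt{1 + 2 s}$)
$6756 - N{\left(k{\left(x{\left(1,0 \right)} \right)} \right)} = 6756 - \left(-16 + \sqrt{1 + 2 \cdot \frac{1}{9}}\right) = 6756 - \left(-16 + \sqrt{1 + \frac{2}{9}}\right) = 6756 - \left(-16 + \sqrt{\frac{11}{9}}\right) = 6756 - \left(-16 + \frac{\sqrt{11}}{3}\right) = 6756 + \left(16 - \frac{\sqrt{11}}{3}\right) = 6772 - \frac{\sqrt{11}}{3}$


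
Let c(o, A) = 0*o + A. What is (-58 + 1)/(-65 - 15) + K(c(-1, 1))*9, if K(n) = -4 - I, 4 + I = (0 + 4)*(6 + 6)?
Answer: -34503/80 ≈ -431.29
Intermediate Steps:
I = 44 (I = -4 + (0 + 4)*(6 + 6) = -4 + 4*12 = -4 + 48 = 44)
c(o, A) = A (c(o, A) = 0 + A = A)
K(n) = -48 (K(n) = -4 - 1*44 = -4 - 44 = -48)
(-58 + 1)/(-65 - 15) + K(c(-1, 1))*9 = (-58 + 1)/(-65 - 15) - 48*9 = -57/(-80) - 432 = -57*(-1/80) - 432 = 57/80 - 432 = -34503/80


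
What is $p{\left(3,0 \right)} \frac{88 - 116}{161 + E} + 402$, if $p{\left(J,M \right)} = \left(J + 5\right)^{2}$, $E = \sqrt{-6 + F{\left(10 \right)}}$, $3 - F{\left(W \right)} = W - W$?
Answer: $\frac{2533234}{6481} + \frac{448 i \sqrt{3}}{6481} \approx 390.87 + 0.11973 i$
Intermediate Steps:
$F{\left(W \right)} = 3$ ($F{\left(W \right)} = 3 - \left(W - W\right) = 3 - 0 = 3 + 0 = 3$)
$E = i \sqrt{3}$ ($E = \sqrt{-6 + 3} = \sqrt{-3} = i \sqrt{3} \approx 1.732 i$)
$p{\left(J,M \right)} = \left(5 + J\right)^{2}$
$p{\left(3,0 \right)} \frac{88 - 116}{161 + E} + 402 = \left(5 + 3\right)^{2} \frac{88 - 116}{161 + i \sqrt{3}} + 402 = 8^{2} \left(- \frac{28}{161 + i \sqrt{3}}\right) + 402 = 64 \left(- \frac{28}{161 + i \sqrt{3}}\right) + 402 = - \frac{1792}{161 + i \sqrt{3}} + 402 = 402 - \frac{1792}{161 + i \sqrt{3}}$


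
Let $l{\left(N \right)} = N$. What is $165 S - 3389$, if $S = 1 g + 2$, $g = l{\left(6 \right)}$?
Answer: $-2069$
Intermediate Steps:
$g = 6$
$S = 8$ ($S = 1 \cdot 6 + 2 = 6 + 2 = 8$)
$165 S - 3389 = 165 \cdot 8 - 3389 = 1320 - 3389 = -2069$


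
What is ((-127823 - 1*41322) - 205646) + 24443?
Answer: -350348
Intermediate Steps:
((-127823 - 1*41322) - 205646) + 24443 = ((-127823 - 41322) - 205646) + 24443 = (-169145 - 205646) + 24443 = -374791 + 24443 = -350348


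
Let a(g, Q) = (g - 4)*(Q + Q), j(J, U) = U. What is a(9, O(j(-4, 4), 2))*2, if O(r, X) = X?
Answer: 40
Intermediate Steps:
a(g, Q) = 2*Q*(-4 + g) (a(g, Q) = (-4 + g)*(2*Q) = 2*Q*(-4 + g))
a(9, O(j(-4, 4), 2))*2 = (2*2*(-4 + 9))*2 = (2*2*5)*2 = 20*2 = 40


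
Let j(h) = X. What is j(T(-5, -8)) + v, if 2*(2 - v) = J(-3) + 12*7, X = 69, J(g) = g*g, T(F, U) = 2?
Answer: 49/2 ≈ 24.500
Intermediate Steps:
J(g) = g²
v = -89/2 (v = 2 - ((-3)² + 12*7)/2 = 2 - (9 + 84)/2 = 2 - ½*93 = 2 - 93/2 = -89/2 ≈ -44.500)
j(h) = 69
j(T(-5, -8)) + v = 69 - 89/2 = 49/2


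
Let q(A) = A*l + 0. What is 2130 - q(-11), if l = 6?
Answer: 2196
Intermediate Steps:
q(A) = 6*A (q(A) = A*6 + 0 = 6*A + 0 = 6*A)
2130 - q(-11) = 2130 - 6*(-11) = 2130 - 1*(-66) = 2130 + 66 = 2196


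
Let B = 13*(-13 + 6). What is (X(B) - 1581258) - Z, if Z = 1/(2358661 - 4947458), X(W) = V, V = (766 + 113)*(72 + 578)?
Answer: -2614446800675/2588797 ≈ -1.0099e+6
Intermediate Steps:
V = 571350 (V = 879*650 = 571350)
B = -91 (B = 13*(-7) = -91)
X(W) = 571350
Z = -1/2588797 (Z = 1/(-2588797) = -1/2588797 ≈ -3.8628e-7)
(X(B) - 1581258) - Z = (571350 - 1581258) - 1*(-1/2588797) = -1009908 + 1/2588797 = -2614446800675/2588797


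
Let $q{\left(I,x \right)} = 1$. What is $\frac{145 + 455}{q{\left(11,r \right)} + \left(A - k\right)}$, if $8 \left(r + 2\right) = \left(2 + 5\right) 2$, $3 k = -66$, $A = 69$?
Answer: $\frac{150}{23} \approx 6.5217$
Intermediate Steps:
$k = -22$ ($k = \frac{1}{3} \left(-66\right) = -22$)
$r = - \frac{1}{4}$ ($r = -2 + \frac{\left(2 + 5\right) 2}{8} = -2 + \frac{7 \cdot 2}{8} = -2 + \frac{1}{8} \cdot 14 = -2 + \frac{7}{4} = - \frac{1}{4} \approx -0.25$)
$\frac{145 + 455}{q{\left(11,r \right)} + \left(A - k\right)} = \frac{145 + 455}{1 + \left(69 - -22\right)} = \frac{600}{1 + \left(69 + 22\right)} = \frac{600}{1 + 91} = \frac{600}{92} = 600 \cdot \frac{1}{92} = \frac{150}{23}$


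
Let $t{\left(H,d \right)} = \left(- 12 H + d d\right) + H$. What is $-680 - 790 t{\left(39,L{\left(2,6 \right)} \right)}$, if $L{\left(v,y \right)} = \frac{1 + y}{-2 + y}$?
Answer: $\frac{2686485}{8} \approx 3.3581 \cdot 10^{5}$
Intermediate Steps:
$L{\left(v,y \right)} = \frac{1 + y}{-2 + y}$
$t{\left(H,d \right)} = d^{2} - 11 H$ ($t{\left(H,d \right)} = \left(- 12 H + d^{2}\right) + H = \left(d^{2} - 12 H\right) + H = d^{2} - 11 H$)
$-680 - 790 t{\left(39,L{\left(2,6 \right)} \right)} = -680 - 790 \left(\left(\frac{1 + 6}{-2 + 6}\right)^{2} - 429\right) = -680 - 790 \left(\left(\frac{1}{4} \cdot 7\right)^{2} - 429\right) = -680 - 790 \left(\left(\frac{7}{4}\right)^{2} - 429\right) = -680 - 790 \left(\frac{49}{16} - 429\right) = -680 - - \frac{2691925}{8} = -680 + \frac{2691925}{8} = \frac{2686485}{8}$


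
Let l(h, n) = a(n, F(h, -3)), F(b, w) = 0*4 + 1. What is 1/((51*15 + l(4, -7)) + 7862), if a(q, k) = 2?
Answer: 1/8629 ≈ 0.00011589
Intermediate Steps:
F(b, w) = 1 (F(b, w) = 0 + 1 = 1)
l(h, n) = 2
1/((51*15 + l(4, -7)) + 7862) = 1/((51*15 + 2) + 7862) = 1/((765 + 2) + 7862) = 1/(767 + 7862) = 1/8629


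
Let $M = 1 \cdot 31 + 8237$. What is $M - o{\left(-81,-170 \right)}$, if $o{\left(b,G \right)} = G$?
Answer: $8438$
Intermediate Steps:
$M = 8268$ ($M = 31 + 8237 = 8268$)
$M - o{\left(-81,-170 \right)} = 8268 - -170 = 8268 + 170 = 8438$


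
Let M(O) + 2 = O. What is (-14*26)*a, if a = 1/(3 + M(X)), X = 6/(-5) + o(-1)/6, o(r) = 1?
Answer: 10920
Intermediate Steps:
X = -31/30 (X = 6/(-5) + 1/6 = 6*(-⅕) + 1*(⅙) = -6/5 + ⅙ = -31/30 ≈ -1.0333)
M(O) = -2 + O
a = -30 (a = 1/(3 + (-2 - 31/30)) = 1/(3 - 91/30) = 1/(-1/30) = -30)
(-14*26)*a = -14*26*(-30) = -364*(-30) = 10920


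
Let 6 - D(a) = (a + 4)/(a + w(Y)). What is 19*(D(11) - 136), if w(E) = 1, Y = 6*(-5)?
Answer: -9975/4 ≈ -2493.8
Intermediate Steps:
Y = -30
D(a) = 6 - (4 + a)/(1 + a) (D(a) = 6 - (a + 4)/(a + 1) = 6 - (4 + a)/(1 + a))
19*(D(11) - 136) = 19*((2 + 5*11)/(1 + 11) - 136) = 19*((2 + 55)/12 - 136) = 19*((1/12)*57 - 136) = 19*(19/4 - 136) = 19*(-525/4) = -9975/4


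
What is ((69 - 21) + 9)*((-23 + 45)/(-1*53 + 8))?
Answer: -418/15 ≈ -27.867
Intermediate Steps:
((69 - 21) + 9)*((-23 + 45)/(-1*53 + 8)) = (48 + 9)*(22/(-53 + 8)) = 57*(22/(-45)) = 57*(22*(-1/45)) = 57*(-22/45) = -418/15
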